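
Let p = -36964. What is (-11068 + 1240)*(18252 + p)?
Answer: 183901536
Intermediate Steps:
(-11068 + 1240)*(18252 + p) = (-11068 + 1240)*(18252 - 36964) = -9828*(-18712) = 183901536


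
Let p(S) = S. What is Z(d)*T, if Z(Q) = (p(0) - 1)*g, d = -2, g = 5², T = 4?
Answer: -100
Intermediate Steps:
g = 25
Z(Q) = -25 (Z(Q) = (0 - 1)*25 = -1*25 = -25)
Z(d)*T = -25*4 = -100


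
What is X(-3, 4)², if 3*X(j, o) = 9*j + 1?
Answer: 676/9 ≈ 75.111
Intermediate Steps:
X(j, o) = ⅓ + 3*j (X(j, o) = (9*j + 1)/3 = (1 + 9*j)/3 = ⅓ + 3*j)
X(-3, 4)² = (⅓ + 3*(-3))² = (⅓ - 9)² = (-26/3)² = 676/9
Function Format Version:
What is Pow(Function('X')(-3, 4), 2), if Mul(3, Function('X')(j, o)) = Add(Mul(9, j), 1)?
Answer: Rational(676, 9) ≈ 75.111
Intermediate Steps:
Function('X')(j, o) = Add(Rational(1, 3), Mul(3, j)) (Function('X')(j, o) = Mul(Rational(1, 3), Add(Mul(9, j), 1)) = Mul(Rational(1, 3), Add(1, Mul(9, j))) = Add(Rational(1, 3), Mul(3, j)))
Pow(Function('X')(-3, 4), 2) = Pow(Add(Rational(1, 3), Mul(3, -3)), 2) = Pow(Add(Rational(1, 3), -9), 2) = Pow(Rational(-26, 3), 2) = Rational(676, 9)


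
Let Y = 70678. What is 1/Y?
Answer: 1/70678 ≈ 1.4149e-5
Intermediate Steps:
1/Y = 1/70678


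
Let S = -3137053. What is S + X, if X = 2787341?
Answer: -349712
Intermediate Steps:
S + X = -3137053 + 2787341 = -349712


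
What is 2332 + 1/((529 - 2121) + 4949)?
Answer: 7828525/3357 ≈ 2332.0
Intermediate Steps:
2332 + 1/((529 - 2121) + 4949) = 2332 + 1/(-1592 + 4949) = 2332 + 1/3357 = 7828525/3357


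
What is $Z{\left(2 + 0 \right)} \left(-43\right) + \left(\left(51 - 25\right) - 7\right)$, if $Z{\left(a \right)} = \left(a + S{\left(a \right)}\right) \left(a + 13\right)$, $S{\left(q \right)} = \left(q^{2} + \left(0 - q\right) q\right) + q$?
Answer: $-2561$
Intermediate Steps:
$S{\left(q \right)} = q$ ($S{\left(q \right)} = \left(q^{2} + - q q\right) + q = \left(q^{2} - q^{2}\right) + q = 0 + q = q$)
$Z{\left(a \right)} = 2 a \left(13 + a\right)$ ($Z{\left(a \right)} = \left(a + a\right) \left(a + 13\right) = 2 a \left(13 + a\right)$)
$Z{\left(2 + 0 \right)} \left(-43\right) + \left(\left(51 - 25\right) - 7\right) = 2 \left(2 + 0\right) \left(13 + \left(2 + 0\right)\right) \left(-43\right) + \left(\left(51 - 25\right) - 7\right) = 2 \cdot 2 \left(13 + 2\right) \left(-43\right) + \left(26 - 7\right) = 2 \cdot 2 \cdot 15 \left(-43\right) + 19 = 60 \left(-43\right) + 19 = -2580 + 19 = -2561$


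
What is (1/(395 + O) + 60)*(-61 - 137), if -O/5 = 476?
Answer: -23581602/1985 ≈ -11880.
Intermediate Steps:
O = -2380 (O = -5*476 = -2380)
(1/(395 + O) + 60)*(-61 - 137) = (1/(395 - 2380) + 60)*(-61 - 137) = (1/(-1985) + 60)*(-198) = (-1/1985 + 60)*(-198) = (119099/1985)*(-198) = -23581602/1985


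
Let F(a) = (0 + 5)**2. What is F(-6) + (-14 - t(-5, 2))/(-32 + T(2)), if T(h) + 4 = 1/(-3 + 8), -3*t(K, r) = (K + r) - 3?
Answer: 4555/179 ≈ 25.447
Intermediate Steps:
t(K, r) = 1 - K/3 - r/3 (t(K, r) = -((K + r) - 3)/3 = -(-3 + K + r)/3 = 1 - K/3 - r/3)
T(h) = -19/5 (T(h) = -4 + 1/(-3 + 8) = -4 + 1/5 = -19/5)
F(a) = 25 (F(a) = 5**2 = 25)
F(-6) + (-14 - t(-5, 2))/(-32 + T(2)) = 25 + (-14 - (1 - 1/3*(-5) - 1/3*2))/(-32 - 19/5) = 25 + (-14 - (1 + 5/3 - 2/3))/(-179/5) = 25 + (-14 - 1*2)*(-5/179) = 25 + (-14 - 2)*(-5/179) = 25 - 16*(-5/179) = 25 + 80/179 = 4555/179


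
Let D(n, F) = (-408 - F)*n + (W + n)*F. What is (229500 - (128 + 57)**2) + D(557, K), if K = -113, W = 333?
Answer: -69610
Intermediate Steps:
D(n, F) = F*(333 + n) + n*(-408 - F) (D(n, F) = (-408 - F)*n + (333 + n)*F = n*(-408 - F) + F*(333 + n) = F*(333 + n) + n*(-408 - F))
(229500 - (128 + 57)**2) + D(557, K) = (229500 - (128 + 57)**2) + (-408*557 + 333*(-113)) = (229500 - 1*185**2) + (-227256 - 37629) = (229500 - 1*34225) - 264885 = (229500 - 34225) - 264885 = 195275 - 264885 = -69610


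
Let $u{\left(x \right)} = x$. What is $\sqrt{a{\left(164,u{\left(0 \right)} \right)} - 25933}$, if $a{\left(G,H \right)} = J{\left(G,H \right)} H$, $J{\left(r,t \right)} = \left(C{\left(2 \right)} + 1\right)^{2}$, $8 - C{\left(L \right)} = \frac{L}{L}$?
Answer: $i \sqrt{25933} \approx 161.04 i$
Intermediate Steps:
$C{\left(L \right)} = 7$ ($C{\left(L \right)} = 8 - \frac{L}{L} = 8 - 1 = 7$)
$J{\left(r,t \right)} = 64$ ($J{\left(r,t \right)} = \left(7 + 1\right)^{2} = 8^{2} = 64$)
$a{\left(G,H \right)} = 64 H$
$\sqrt{a{\left(164,u{\left(0 \right)} \right)} - 25933} = \sqrt{64 \cdot 0 - 25933} = \sqrt{0 - 25933} = \sqrt{-25933} = i \sqrt{25933}$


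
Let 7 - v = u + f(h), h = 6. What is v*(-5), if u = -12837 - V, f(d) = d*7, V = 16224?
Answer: -145130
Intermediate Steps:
f(d) = 7*d
u = -29061 (u = -12837 - 1*16224 = -12837 - 16224 = -29061)
v = 29026 (v = 7 - (-29061 + 7*6) = 7 - (-29061 + 42) = 7 - 1*(-29019) = 7 + 29019 = 29026)
v*(-5) = 29026*(-5) = -145130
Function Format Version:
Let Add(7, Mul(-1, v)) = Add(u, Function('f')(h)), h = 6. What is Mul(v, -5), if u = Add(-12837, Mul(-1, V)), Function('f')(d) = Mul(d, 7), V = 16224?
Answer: -145130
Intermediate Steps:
Function('f')(d) = Mul(7, d)
u = -29061 (u = Add(-12837, Mul(-1, 16224)) = Add(-12837, -16224) = -29061)
v = 29026 (v = Add(7, Mul(-1, Add(-29061, Mul(7, 6)))) = Add(7, Mul(-1, Add(-29061, 42))) = Add(7, Mul(-1, -29019)) = Add(7, 29019) = 29026)
Mul(v, -5) = Mul(29026, -5) = -145130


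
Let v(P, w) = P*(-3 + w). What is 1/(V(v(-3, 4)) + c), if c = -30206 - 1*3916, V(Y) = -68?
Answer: -1/34190 ≈ -2.9248e-5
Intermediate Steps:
c = -34122 (c = -30206 - 3916 = -34122)
1/(V(v(-3, 4)) + c) = 1/(-68 - 34122) = 1/(-34190) = -1/34190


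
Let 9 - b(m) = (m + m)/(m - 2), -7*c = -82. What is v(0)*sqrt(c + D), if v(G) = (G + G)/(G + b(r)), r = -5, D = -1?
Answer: 0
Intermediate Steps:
c = 82/7 (c = -1/7*(-82) = 82/7 ≈ 11.714)
b(m) = 9 - 2*m/(-2 + m) (b(m) = 9 - (m + m)/(m - 2) = 9 - 2*m/(-2 + m))
v(G) = 2*G/(53/7 + G) (v(G) = (G + G)/(G + (-18 + 7*(-5))/(-2 - 5)) = (2*G)/(G + (-18 - 35)/(-7)) = (2*G)/(G - 1/7*(-53)) = (2*G)/(G + 53/7) = (2*G)/(53/7 + G) = 2*G/(53/7 + G))
v(0)*sqrt(c + D) = (14*0/(53 + 7*0))*sqrt(82/7 - 1) = (14*0/(53 + 0))*sqrt(75/7) = (14*0/53)*(5*sqrt(21)/7) = (14*0*(1/53))*(5*sqrt(21)/7) = 0*(5*sqrt(21)/7) = 0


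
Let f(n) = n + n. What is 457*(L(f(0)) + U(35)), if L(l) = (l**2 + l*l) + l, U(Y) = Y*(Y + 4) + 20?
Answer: 632945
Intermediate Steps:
f(n) = 2*n
U(Y) = 20 + Y*(4 + Y) (U(Y) = Y*(4 + Y) + 20 = 20 + Y*(4 + Y))
L(l) = l + 2*l**2 (L(l) = (l**2 + l**2) + l = 2*l**2 + l = l + 2*l**2)
457*(L(f(0)) + U(35)) = 457*((2*0)*(1 + 2*(2*0)) + (20 + 35**2 + 4*35)) = 457*(0*(1 + 2*0) + (20 + 1225 + 140)) = 457*(0*(1 + 0) + 1385) = 457*(0*1 + 1385) = 457*(0 + 1385) = 457*1385 = 632945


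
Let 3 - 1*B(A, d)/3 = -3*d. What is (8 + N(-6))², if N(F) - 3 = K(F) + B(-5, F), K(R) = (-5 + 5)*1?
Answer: 1156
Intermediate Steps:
B(A, d) = 9 + 9*d (B(A, d) = 9 - (-9)*d = 9 + 9*d)
K(R) = 0 (K(R) = 0*1 = 0)
N(F) = 12 + 9*F (N(F) = 3 + (0 + (9 + 9*F)) = 3 + (9 + 9*F) = 12 + 9*F)
(8 + N(-6))² = (8 + (12 + 9*(-6)))² = (8 + (12 - 54))² = (8 - 42)² = (-34)² = 1156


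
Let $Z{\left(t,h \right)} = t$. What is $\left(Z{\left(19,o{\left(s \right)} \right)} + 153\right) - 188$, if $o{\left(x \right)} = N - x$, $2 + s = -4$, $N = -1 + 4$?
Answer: $-16$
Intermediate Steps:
$N = 3$
$s = -6$ ($s = -2 - 4 = -6$)
$o{\left(x \right)} = 3 - x$
$\left(Z{\left(19,o{\left(s \right)} \right)} + 153\right) - 188 = \left(19 + 153\right) - 188 = 172 - 188 = -16$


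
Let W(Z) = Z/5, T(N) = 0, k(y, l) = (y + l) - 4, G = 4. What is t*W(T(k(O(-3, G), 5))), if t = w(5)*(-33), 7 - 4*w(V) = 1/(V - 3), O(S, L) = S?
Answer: 0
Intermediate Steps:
w(V) = 7/4 - 1/(4*(-3 + V)) (w(V) = 7/4 - 1/(4*(V - 3)) = 7/4 - 1/(4*(-3 + V)))
k(y, l) = -4 + l + y (k(y, l) = (l + y) - 4 = -4 + l + y)
W(Z) = Z/5 (W(Z) = Z*(⅕) = Z/5)
t = -429/8 (t = ((-22 + 7*5)/(4*(-3 + 5)))*(-33) = ((¼)*(-22 + 35)/2)*(-33) = ((¼)*(½)*13)*(-33) = (13/8)*(-33) = -429/8 ≈ -53.625)
t*W(T(k(O(-3, G), 5))) = -429*0/40 = -429/8*0 = 0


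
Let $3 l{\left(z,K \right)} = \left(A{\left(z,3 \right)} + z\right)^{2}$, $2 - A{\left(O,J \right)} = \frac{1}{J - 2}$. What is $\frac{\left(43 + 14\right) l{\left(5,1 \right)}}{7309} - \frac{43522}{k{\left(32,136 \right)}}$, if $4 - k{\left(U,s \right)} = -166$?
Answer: $- \frac{158993009}{621265} \approx -255.92$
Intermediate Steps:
$A{\left(O,J \right)} = 2 - \frac{1}{-2 + J}$ ($A{\left(O,J \right)} = 2 - \frac{1}{J - 2} = 2 - \frac{1}{-2 + J}$)
$k{\left(U,s \right)} = 170$ ($k{\left(U,s \right)} = 4 - -166 = 4 + 166 = 170$)
$l{\left(z,K \right)} = \frac{\left(1 + z\right)^{2}}{3}$ ($l{\left(z,K \right)} = \frac{\left(\frac{-5 + 2 \cdot 3}{-2 + 3} + z\right)^{2}}{3} = \frac{\left(\frac{-5 + 6}{1} + z\right)^{2}}{3} = \frac{\left(1 \cdot 1 + z\right)^{2}}{3} = \frac{\left(1 + z\right)^{2}}{3}$)
$\frac{\left(43 + 14\right) l{\left(5,1 \right)}}{7309} - \frac{43522}{k{\left(32,136 \right)}} = \frac{\left(43 + 14\right) \frac{\left(1 + 5\right)^{2}}{3}}{7309} - \frac{43522}{170} = 57 \frac{6^{2}}{3} \cdot \frac{1}{7309} - \frac{21761}{85} = 57 \cdot \frac{1}{3} \cdot 36 \cdot \frac{1}{7309} - \frac{21761}{85} = 57 \cdot 12 \cdot \frac{1}{7309} - \frac{21761}{85} = 684 \cdot \frac{1}{7309} - \frac{21761}{85} = \frac{684}{7309} - \frac{21761}{85} = - \frac{158993009}{621265}$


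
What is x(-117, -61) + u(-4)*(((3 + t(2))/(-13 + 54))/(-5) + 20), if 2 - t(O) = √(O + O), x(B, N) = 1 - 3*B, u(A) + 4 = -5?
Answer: 35287/205 ≈ 172.13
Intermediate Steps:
u(A) = -9 (u(A) = -4 - 5 = -9)
t(O) = 2 - √2*√O (t(O) = 2 - √(O + O) = 2 - √(2*O) = 2 - √2*√O)
x(-117, -61) + u(-4)*(((3 + t(2))/(-13 + 54))/(-5) + 20) = (1 - 3*(-117)) - 9*(((3 + (2 - √2*√2))/(-13 + 54))/(-5) + 20) = (1 + 351) - 9*(((3 + (2 - 2))/41)*(-⅕) + 20) = 352 - 9*(((3 + 0)*(1/41))*(-⅕) + 20) = 352 - 9*((3*(1/41))*(-⅕) + 20) = 352 - 9*((3/41)*(-⅕) + 20) = 352 - 9*(-3/205 + 20) = 352 - 9*4097/205 = 352 - 36873/205 = 35287/205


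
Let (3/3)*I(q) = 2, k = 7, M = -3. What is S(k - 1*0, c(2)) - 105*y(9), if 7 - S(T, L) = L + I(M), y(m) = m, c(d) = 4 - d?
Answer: -942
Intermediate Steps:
I(q) = 2
S(T, L) = 5 - L (S(T, L) = 7 - (L + 2) = 7 - (2 + L) = 7 + (-2 - L) = 5 - L)
S(k - 1*0, c(2)) - 105*y(9) = (5 - (4 - 1*2)) - 105*9 = (5 - (4 - 2)) - 945 = (5 - 1*2) - 945 = (5 - 2) - 945 = 3 - 945 = -942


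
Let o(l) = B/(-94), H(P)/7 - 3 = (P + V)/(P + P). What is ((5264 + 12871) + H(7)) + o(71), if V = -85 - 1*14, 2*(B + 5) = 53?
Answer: 3404637/188 ≈ 18110.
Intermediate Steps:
B = 43/2 (B = -5 + (1/2)*53 = -5 + 53/2 = 43/2 ≈ 21.500)
V = -99 (V = -85 - 14 = -99)
H(P) = 21 + 7*(-99 + P)/(2*P) (H(P) = 21 + 7*((P - 99)/(P + P)) = 21 + 7*((-99 + P)/((2*P))) = 21 + 7*((-99 + P)*(1/(2*P))) = 21 + 7*((-99 + P)/(2*P)) = 21 + 7*(-99 + P)/(2*P))
o(l) = -43/188 (o(l) = (43/2)/(-94) = (43/2)*(-1/94) = -43/188)
((5264 + 12871) + H(7)) + o(71) = ((5264 + 12871) + (7/2)*(-99 + 7*7)/7) - 43/188 = (18135 + (7/2)*(1/7)*(-99 + 49)) - 43/188 = (18135 + (7/2)*(1/7)*(-50)) - 43/188 = (18135 - 25) - 43/188 = 18110 - 43/188 = 3404637/188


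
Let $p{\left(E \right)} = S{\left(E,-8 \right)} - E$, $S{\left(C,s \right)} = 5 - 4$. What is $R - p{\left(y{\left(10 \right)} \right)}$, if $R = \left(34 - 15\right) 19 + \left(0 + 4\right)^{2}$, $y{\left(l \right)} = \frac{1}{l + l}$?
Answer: $\frac{7521}{20} \approx 376.05$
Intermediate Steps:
$y{\left(l \right)} = \frac{1}{2 l}$
$S{\left(C,s \right)} = 1$ ($S{\left(C,s \right)} = 5 - 4 = 1$)
$R = 377$ ($R = 19 \cdot 19 + 4^{2} = 361 + 16 = 377$)
$p{\left(E \right)} = 1 - E$
$R - p{\left(y{\left(10 \right)} \right)} = 377 - \left(1 - \frac{1}{2 \cdot 10}\right) = 377 - \left(1 - \frac{1}{2} \cdot \frac{1}{10}\right) = 377 - \left(1 - \frac{1}{20}\right) = 377 - \frac{19}{20} = \frac{7521}{20}$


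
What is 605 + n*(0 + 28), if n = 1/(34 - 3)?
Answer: 18783/31 ≈ 605.90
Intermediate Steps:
n = 1/31 ≈ 0.032258
605 + n*(0 + 28) = 605 + (0 + 28)/31 = 605 + (1/31)*28 = 605 + 28/31 = 18783/31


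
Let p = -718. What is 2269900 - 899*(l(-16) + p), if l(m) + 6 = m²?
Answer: 2690632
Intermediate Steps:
l(m) = -6 + m²
2269900 - 899*(l(-16) + p) = 2269900 - 899*((-6 + (-16)²) - 718) = 2269900 - 899*((-6 + 256) - 718) = 2269900 - 899*(250 - 718) = 2269900 - 899*(-468) = 2269900 + 420732 = 2690632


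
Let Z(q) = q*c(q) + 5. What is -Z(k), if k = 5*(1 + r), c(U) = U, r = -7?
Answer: -905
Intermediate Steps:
k = -30 (k = 5*(1 - 7) = 5*(-6) = -30)
Z(q) = 5 + q**2 (Z(q) = q*q + 5 = q**2 + 5 = 5 + q**2)
-Z(k) = -(5 + (-30)**2) = -(5 + 900) = -1*905 = -905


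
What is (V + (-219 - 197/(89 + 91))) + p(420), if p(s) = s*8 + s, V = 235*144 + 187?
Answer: 6765643/180 ≈ 37587.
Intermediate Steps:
V = 34027 (V = 33840 + 187 = 34027)
p(s) = 9*s (p(s) = 8*s + s = 9*s)
(V + (-219 - 197/(89 + 91))) + p(420) = (34027 + (-219 - 197/(89 + 91))) + 9*420 = (34027 + (-219 - 197/180)) + 3780 = (34027 - 39617/180) + 3780 = 6085243/180 + 3780 = 6765643/180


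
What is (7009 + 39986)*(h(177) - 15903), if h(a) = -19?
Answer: -748254390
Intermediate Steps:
(7009 + 39986)*(h(177) - 15903) = (7009 + 39986)*(-19 - 15903) = 46995*(-15922) = -748254390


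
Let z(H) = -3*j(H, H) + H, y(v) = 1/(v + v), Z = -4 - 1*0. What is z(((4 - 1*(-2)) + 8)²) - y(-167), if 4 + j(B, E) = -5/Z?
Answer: 136441/668 ≈ 204.25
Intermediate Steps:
Z = -4 (Z = -4 + 0 = -4)
j(B, E) = -11/4 (j(B, E) = -4 - 5/(-4) = -4 - 5*(-¼) = -4 + 5/4 = -11/4)
y(v) = 1/(2*v)
z(H) = 33/4 + H (z(H) = -3*(-11/4) + H = 33/4 + H)
z(((4 - 1*(-2)) + 8)²) - y(-167) = (33/4 + ((4 - 1*(-2)) + 8)²) - 1/(2*(-167)) = (33/4 + ((4 + 2) + 8)²) - (-1)/(2*167) = (33/4 + (6 + 8)²) - 1*(-1/334) = (33/4 + 14²) + 1/334 = (33/4 + 196) + 1/334 = 817/4 + 1/334 = 136441/668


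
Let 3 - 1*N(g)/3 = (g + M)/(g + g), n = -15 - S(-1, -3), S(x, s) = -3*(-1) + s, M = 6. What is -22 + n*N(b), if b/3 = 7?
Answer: -1793/14 ≈ -128.07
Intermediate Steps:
S(x, s) = 3 + s
b = 21 (b = 3*7 = 21)
n = -15 (n = -15 - (3 - 3) = -15 - 1*0 = -15 + 0 = -15)
N(g) = 9 - 3*(6 + g)/(2*g) (N(g) = 9 - 3*(g + 6)/(g + g) = 9 - 3*(6 + g)/(2*g))
-22 + n*N(b) = -22 - 15*(15/2 - 9/21) = -22 - 15*(15/2 - 9*1/21) = -22 - 15*(15/2 - 3/7) = -22 - 15*99/14 = -22 - 1485/14 = -1793/14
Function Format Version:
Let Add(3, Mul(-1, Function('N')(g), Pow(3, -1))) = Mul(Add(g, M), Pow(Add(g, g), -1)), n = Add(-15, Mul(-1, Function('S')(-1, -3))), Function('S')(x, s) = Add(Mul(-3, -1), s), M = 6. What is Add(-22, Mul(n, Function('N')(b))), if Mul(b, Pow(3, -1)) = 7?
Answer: Rational(-1793, 14) ≈ -128.07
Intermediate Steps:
Function('S')(x, s) = Add(3, s)
b = 21 (b = Mul(3, 7) = 21)
n = -15 (n = Add(-15, Mul(-1, Add(3, -3))) = Add(-15, Mul(-1, 0)) = Add(-15, 0) = -15)
Function('N')(g) = Add(9, Mul(Rational(-3, 2), Pow(g, -1), Add(6, g))) (Function('N')(g) = Add(9, Mul(-3, Mul(Add(g, 6), Pow(Add(g, g), -1)))) = Add(9, Mul(-3, Mul(Add(6, g), Pow(Mul(2, g), -1)))) = Add(9, Mul(-3, Mul(Add(6, g), Mul(Rational(1, 2), Pow(g, -1))))) = Add(9, Mul(-3, Mul(Rational(1, 2), Pow(g, -1), Add(6, g)))) = Add(9, Mul(Rational(-3, 2), Pow(g, -1), Add(6, g))))
Add(-22, Mul(n, Function('N')(b))) = Add(-22, Mul(-15, Add(Rational(15, 2), Mul(-9, Pow(21, -1))))) = Add(-22, Mul(-15, Add(Rational(15, 2), Mul(-9, Rational(1, 21))))) = Add(-22, Mul(-15, Add(Rational(15, 2), Rational(-3, 7)))) = Add(-22, Mul(-15, Rational(99, 14))) = Add(-22, Rational(-1485, 14)) = Rational(-1793, 14)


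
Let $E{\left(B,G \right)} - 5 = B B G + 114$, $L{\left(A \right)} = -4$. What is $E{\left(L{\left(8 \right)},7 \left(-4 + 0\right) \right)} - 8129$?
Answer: $-8458$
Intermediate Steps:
$E{\left(B,G \right)} = 119 + G B^{2}$ ($E{\left(B,G \right)} = 5 + \left(B B G + 114\right) = 5 + \left(B^{2} G + 114\right) = 5 + \left(G B^{2} + 114\right) = 5 + \left(114 + G B^{2}\right) = 119 + G B^{2}$)
$E{\left(L{\left(8 \right)},7 \left(-4 + 0\right) \right)} - 8129 = \left(119 + 7 \left(-4 + 0\right) \left(-4\right)^{2}\right) - 8129 = \left(119 + 7 \left(-4\right) 16\right) - 8129 = \left(119 - 448\right) - 8129 = -329 - 8129 = -8458$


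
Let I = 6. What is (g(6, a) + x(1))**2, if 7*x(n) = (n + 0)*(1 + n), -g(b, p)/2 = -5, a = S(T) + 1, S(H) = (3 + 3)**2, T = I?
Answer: 5184/49 ≈ 105.80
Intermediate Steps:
T = 6
S(H) = 36 (S(H) = 6**2 = 36)
a = 37 (a = 36 + 1 = 37)
g(b, p) = 10 (g(b, p) = -2*(-5) = 10)
x(n) = n*(1 + n)/7 (x(n) = ((n + 0)*(1 + n))/7 = (n*(1 + n))/7 = n*(1 + n)/7)
(g(6, a) + x(1))**2 = (10 + (1/7)*1*(1 + 1))**2 = (10 + (1/7)*1*2)**2 = (10 + 2/7)**2 = (72/7)**2 = 5184/49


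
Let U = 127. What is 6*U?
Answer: 762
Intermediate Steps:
6*U = 6*127 = 762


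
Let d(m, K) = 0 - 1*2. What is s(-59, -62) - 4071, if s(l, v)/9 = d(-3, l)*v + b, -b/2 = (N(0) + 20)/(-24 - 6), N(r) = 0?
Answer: -2943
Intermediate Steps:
d(m, K) = -2 (d(m, K) = 0 - 2 = -2)
b = 4/3 (b = -2*(0 + 20)/(-24 - 6) = -40/(-30) = -40*(-1)/30 = -2*(-⅔) = 4/3 ≈ 1.3333)
s(l, v) = 12 - 18*v (s(l, v) = 9*(-2*v + 4/3) = 9*(4/3 - 2*v) = 12 - 18*v)
s(-59, -62) - 4071 = (12 - 18*(-62)) - 4071 = (12 + 1116) - 4071 = 1128 - 4071 = -2943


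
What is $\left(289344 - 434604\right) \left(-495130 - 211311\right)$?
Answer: $102617619660$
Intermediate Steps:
$\left(289344 - 434604\right) \left(-495130 - 211311\right) = - 145260 \left(-495130 - 211311\right) = \left(-145260\right) \left(-706441\right) = 102617619660$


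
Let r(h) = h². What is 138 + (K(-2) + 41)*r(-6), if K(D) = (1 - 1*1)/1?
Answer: 1614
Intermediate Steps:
K(D) = 0 (K(D) = (1 - 1)*1 = 0*1 = 0)
138 + (K(-2) + 41)*r(-6) = 138 + (0 + 41)*(-6)² = 138 + 41*36 = 138 + 1476 = 1614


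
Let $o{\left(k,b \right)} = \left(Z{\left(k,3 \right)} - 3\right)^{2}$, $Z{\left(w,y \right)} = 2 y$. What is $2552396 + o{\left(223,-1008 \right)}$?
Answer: $2552405$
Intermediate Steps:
$o{\left(k,b \right)} = 9$ ($o{\left(k,b \right)} = \left(2 \cdot 3 - 3\right)^{2} = \left(6 - 3\right)^{2} = 3^{2} = 9$)
$2552396 + o{\left(223,-1008 \right)} = 2552396 + 9 = 2552405$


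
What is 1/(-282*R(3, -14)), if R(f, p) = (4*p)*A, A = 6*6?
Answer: 1/568512 ≈ 1.7590e-6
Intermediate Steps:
A = 36
R(f, p) = 144*p (R(f, p) = (4*p)*36 = 144*p)
1/(-282*R(3, -14)) = 1/(-40608*(-14)) = 1/(-282*(-2016)) = 1/568512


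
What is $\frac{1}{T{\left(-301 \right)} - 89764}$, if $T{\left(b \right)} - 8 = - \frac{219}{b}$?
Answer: $- \frac{301}{27016337} \approx -1.1141 \cdot 10^{-5}$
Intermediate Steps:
$T{\left(b \right)} = 8 - \frac{219}{b}$
$\frac{1}{T{\left(-301 \right)} - 89764} = \frac{1}{\left(8 - \frac{219}{-301}\right) - 89764} = \frac{1}{\left(8 - - \frac{219}{301}\right) - 89764} = \frac{1}{\left(8 + \frac{219}{301}\right) - 89764} = \frac{1}{\frac{2627}{301} - 89764} = \frac{1}{- \frac{27016337}{301}} = - \frac{301}{27016337}$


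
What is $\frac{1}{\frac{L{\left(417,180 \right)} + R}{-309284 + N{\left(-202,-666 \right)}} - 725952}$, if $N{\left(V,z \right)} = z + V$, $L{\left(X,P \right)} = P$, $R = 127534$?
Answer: $- \frac{155076}{112577796209} \approx -1.3775 \cdot 10^{-6}$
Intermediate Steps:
$N{\left(V,z \right)} = V + z$
$\frac{1}{\frac{L{\left(417,180 \right)} + R}{-309284 + N{\left(-202,-666 \right)}} - 725952} = \frac{1}{\frac{180 + 127534}{-309284 - 868} - 725952} = \frac{1}{\frac{127714}{-309284 - 868} - 725952} = \frac{1}{\frac{127714}{-310152} - 725952} = \frac{1}{127714 \left(- \frac{1}{310152}\right) - 725952} = \frac{1}{- \frac{63857}{155076} - 725952} = \frac{1}{- \frac{112577796209}{155076}} = - \frac{155076}{112577796209}$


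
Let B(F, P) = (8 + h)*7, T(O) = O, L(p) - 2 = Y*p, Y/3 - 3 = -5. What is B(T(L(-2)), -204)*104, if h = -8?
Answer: 0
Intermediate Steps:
Y = -6 (Y = 9 + 3*(-5) = 9 - 15 = -6)
L(p) = 2 - 6*p
B(F, P) = 0 (B(F, P) = (8 - 8)*7 = 0*7 = 0)
B(T(L(-2)), -204)*104 = 0*104 = 0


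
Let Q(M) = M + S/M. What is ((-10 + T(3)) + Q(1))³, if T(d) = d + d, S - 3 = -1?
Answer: -1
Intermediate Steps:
S = 2 (S = 3 - 1 = 2)
T(d) = 2*d
Q(M) = M + 2/M
((-10 + T(3)) + Q(1))³ = ((-10 + 2*3) + (1 + 2/1))³ = ((-10 + 6) + (1 + 2*1))³ = (-4 + (1 + 2))³ = (-4 + 3)³ = (-1)³ = -1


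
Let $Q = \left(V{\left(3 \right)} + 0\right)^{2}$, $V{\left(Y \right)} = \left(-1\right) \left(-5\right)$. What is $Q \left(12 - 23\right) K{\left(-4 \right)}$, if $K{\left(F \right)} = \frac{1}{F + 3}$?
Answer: $275$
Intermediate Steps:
$K{\left(F \right)} = \frac{1}{3 + F}$
$V{\left(Y \right)} = 5$
$Q = 25$ ($Q = \left(5 + 0\right)^{2} = 5^{2} = 25$)
$Q \left(12 - 23\right) K{\left(-4 \right)} = \frac{25 \left(12 - 23\right)}{3 - 4} = \frac{25 \left(12 - 23\right)}{-1} = 25 \left(-11\right) \left(-1\right) = \left(-275\right) \left(-1\right) = 275$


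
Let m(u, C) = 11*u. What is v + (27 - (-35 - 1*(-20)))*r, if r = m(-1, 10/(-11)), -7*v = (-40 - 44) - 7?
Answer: -449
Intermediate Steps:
v = 13 (v = -((-40 - 44) - 7)/7 = -(-84 - 7)/7 = -1/7*(-91) = 13)
r = -11 (r = 11*(-1) = -11)
v + (27 - (-35 - 1*(-20)))*r = 13 + (27 - (-35 - 1*(-20)))*(-11) = 13 + (27 - (-35 + 20))*(-11) = 13 + (27 - 1*(-15))*(-11) = 13 + (27 + 15)*(-11) = 13 + 42*(-11) = 13 - 462 = -449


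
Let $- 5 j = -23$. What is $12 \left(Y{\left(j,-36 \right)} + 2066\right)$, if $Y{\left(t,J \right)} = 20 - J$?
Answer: $25464$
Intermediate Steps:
$j = \frac{23}{5}$ ($j = \left(- \frac{1}{5}\right) \left(-23\right) = \frac{23}{5} \approx 4.6$)
$12 \left(Y{\left(j,-36 \right)} + 2066\right) = 12 \left(\left(20 - -36\right) + 2066\right) = 12 \left(\left(20 + 36\right) + 2066\right) = 12 \left(56 + 2066\right) = 12 \cdot 2122 = 25464$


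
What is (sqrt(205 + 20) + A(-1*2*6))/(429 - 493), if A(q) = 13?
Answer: -7/16 ≈ -0.43750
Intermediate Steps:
(sqrt(205 + 20) + A(-1*2*6))/(429 - 493) = (sqrt(205 + 20) + 13)/(429 - 493) = (sqrt(225) + 13)/(-64) = (15 + 13)*(-1/64) = 28*(-1/64) = -7/16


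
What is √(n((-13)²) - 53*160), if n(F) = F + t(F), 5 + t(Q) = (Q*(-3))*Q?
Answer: I*√93999 ≈ 306.59*I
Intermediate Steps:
t(Q) = -5 - 3*Q² (t(Q) = -5 + (Q*(-3))*Q = -5 + (-3*Q)*Q = -5 - 3*Q²)
n(F) = -5 + F - 3*F² (n(F) = F + (-5 - 3*F²) = -5 + F - 3*F²)
√(n((-13)²) - 53*160) = √((-5 + (-13)² - 3*((-13)²)²) - 53*160) = √((-5 + 169 - 3*169²) - 8480) = √((-5 + 169 - 3*28561) - 8480) = √((-5 + 169 - 85683) - 8480) = √(-85519 - 8480) = √(-93999) = I*√93999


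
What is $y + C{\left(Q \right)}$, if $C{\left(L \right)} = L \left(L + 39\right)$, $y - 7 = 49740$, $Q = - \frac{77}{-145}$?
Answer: $\frac{1046372039}{21025} \approx 49768.0$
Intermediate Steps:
$Q = \frac{77}{145}$ ($Q = \left(-77\right) \left(- \frac{1}{145}\right) = \frac{77}{145} \approx 0.53103$)
$y = 49747$ ($y = 7 + 49740 = 49747$)
$C{\left(L \right)} = L \left(39 + L\right)$
$y + C{\left(Q \right)} = 49747 + \frac{77 \left(39 + \frac{77}{145}\right)}{145} = 49747 + \frac{77}{145} \cdot \frac{5732}{145} = 49747 + \frac{441364}{21025} = \frac{1046372039}{21025}$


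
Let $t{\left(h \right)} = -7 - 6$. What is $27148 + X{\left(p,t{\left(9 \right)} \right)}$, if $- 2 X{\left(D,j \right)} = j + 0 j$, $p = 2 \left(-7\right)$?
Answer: $\frac{54309}{2} \approx 27155.0$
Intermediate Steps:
$p = -14$
$t{\left(h \right)} = -13$ ($t{\left(h \right)} = -7 - 6 = -13$)
$X{\left(D,j \right)} = - \frac{j}{2}$ ($X{\left(D,j \right)} = - \frac{j + 0 j}{2} = - \frac{j + 0}{2} = - \frac{j}{2}$)
$27148 + X{\left(p,t{\left(9 \right)} \right)} = 27148 - - \frac{13}{2} = 27148 + \frac{13}{2} = \frac{54309}{2}$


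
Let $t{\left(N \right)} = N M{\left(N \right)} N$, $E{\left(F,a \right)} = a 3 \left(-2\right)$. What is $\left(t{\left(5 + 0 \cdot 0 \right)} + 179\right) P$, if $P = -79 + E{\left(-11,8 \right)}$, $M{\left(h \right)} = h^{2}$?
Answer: $-102108$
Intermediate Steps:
$E{\left(F,a \right)} = - 6 a$ ($E{\left(F,a \right)} = 3 a \left(-2\right) = - 6 a$)
$t{\left(N \right)} = N^{4}$ ($t{\left(N \right)} = N N^{2} N = N^{3} N = N^{4}$)
$P = -127$ ($P = -79 - 48 = -127$)
$\left(t{\left(5 + 0 \cdot 0 \right)} + 179\right) P = \left(\left(5 + 0 \cdot 0\right)^{4} + 179\right) \left(-127\right) = \left(\left(5 + 0\right)^{4} + 179\right) \left(-127\right) = \left(5^{4} + 179\right) \left(-127\right) = \left(625 + 179\right) \left(-127\right) = 804 \left(-127\right) = -102108$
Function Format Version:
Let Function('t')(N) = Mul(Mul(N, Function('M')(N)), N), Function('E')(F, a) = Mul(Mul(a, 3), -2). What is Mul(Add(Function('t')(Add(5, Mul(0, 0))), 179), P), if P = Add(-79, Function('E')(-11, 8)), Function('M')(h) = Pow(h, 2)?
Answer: -102108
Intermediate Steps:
Function('E')(F, a) = Mul(-6, a) (Function('E')(F, a) = Mul(Mul(3, a), -2) = Mul(-6, a))
Function('t')(N) = Pow(N, 4) (Function('t')(N) = Mul(Mul(N, Pow(N, 2)), N) = Mul(Pow(N, 3), N) = Pow(N, 4))
P = -127 (P = Add(-79, Mul(-6, 8)) = Add(-79, -48) = -127)
Mul(Add(Function('t')(Add(5, Mul(0, 0))), 179), P) = Mul(Add(Pow(Add(5, Mul(0, 0)), 4), 179), -127) = Mul(Add(Pow(Add(5, 0), 4), 179), -127) = Mul(Add(Pow(5, 4), 179), -127) = Mul(Add(625, 179), -127) = Mul(804, -127) = -102108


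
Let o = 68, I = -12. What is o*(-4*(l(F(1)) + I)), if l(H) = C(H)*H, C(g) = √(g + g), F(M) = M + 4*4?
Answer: 3264 - 4624*√34 ≈ -23698.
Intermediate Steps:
F(M) = 16 + M (F(M) = M + 16 = 16 + M)
C(g) = √2*√g (C(g) = √(2*g) = √2*√g)
l(H) = √2*H^(3/2) (l(H) = (√2*√H)*H = √2*H^(3/2))
o*(-4*(l(F(1)) + I)) = 68*(-4*(√2*(16 + 1)^(3/2) - 12)) = 68*(-4*(√2*17^(3/2) - 12)) = 68*(-4*(√2*(17*√17) - 12)) = 68*(-4*(17*√34 - 12)) = 68*(-4*(-12 + 17*√34)) = 68*(48 - 68*√34) = 3264 - 4624*√34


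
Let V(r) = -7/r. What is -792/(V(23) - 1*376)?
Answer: 6072/2885 ≈ 2.1047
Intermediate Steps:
-792/(V(23) - 1*376) = -792/(-7/23 - 1*376) = -792/(-7*1/23 - 376) = -792/(-7/23 - 376) = -792/(-8655/23) = -792*(-23/8655) = 6072/2885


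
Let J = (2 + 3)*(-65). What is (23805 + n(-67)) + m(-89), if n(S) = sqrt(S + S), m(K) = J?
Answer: 23480 + I*sqrt(134) ≈ 23480.0 + 11.576*I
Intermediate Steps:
J = -325 (J = 5*(-65) = -325)
m(K) = -325
n(S) = sqrt(2)*sqrt(S) (n(S) = sqrt(2*S) = sqrt(2)*sqrt(S))
(23805 + n(-67)) + m(-89) = (23805 + sqrt(2)*sqrt(-67)) - 325 = (23805 + sqrt(2)*(I*sqrt(67))) - 325 = (23805 + I*sqrt(134)) - 325 = 23480 + I*sqrt(134)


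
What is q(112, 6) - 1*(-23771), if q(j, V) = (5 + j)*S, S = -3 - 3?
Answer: 23069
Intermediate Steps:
S = -6
q(j, V) = -30 - 6*j (q(j, V) = (5 + j)*(-6) = -30 - 6*j)
q(112, 6) - 1*(-23771) = (-30 - 6*112) - 1*(-23771) = (-30 - 672) + 23771 = -702 + 23771 = 23069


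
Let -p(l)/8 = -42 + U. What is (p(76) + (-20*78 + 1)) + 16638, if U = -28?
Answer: 15639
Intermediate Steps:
p(l) = 560 (p(l) = -8*(-42 - 28) = -8*(-70) = 560)
(p(76) + (-20*78 + 1)) + 16638 = (560 + (-20*78 + 1)) + 16638 = (560 + (-1560 + 1)) + 16638 = (560 - 1559) + 16638 = -999 + 16638 = 15639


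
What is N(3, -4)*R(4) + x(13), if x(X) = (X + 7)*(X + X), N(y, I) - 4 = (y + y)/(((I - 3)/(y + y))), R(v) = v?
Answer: 3608/7 ≈ 515.43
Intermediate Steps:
N(y, I) = 4 + 4*y**2/(-3 + I) (N(y, I) = 4 + (y + y)/(((I - 3)/(y + y))) = 4 + (2*y)/(((-3 + I)/((2*y)))) = 4 + (2*y)/(((-3 + I)*(1/(2*y)))) = 4 + (2*y)/(((-3 + I)/(2*y))) = 4 + (2*y)*(2*y/(-3 + I)) = 4 + 4*y**2/(-3 + I))
x(X) = 2*X*(7 + X) (x(X) = (7 + X)*(2*X) = 2*X*(7 + X))
N(3, -4)*R(4) + x(13) = (4*(-3 - 4 + 3**2)/(-3 - 4))*4 + 2*13*(7 + 13) = (4*(-3 - 4 + 9)/(-7))*4 + 2*13*20 = (4*(-1/7)*2)*4 + 520 = -8/7*4 + 520 = -32/7 + 520 = 3608/7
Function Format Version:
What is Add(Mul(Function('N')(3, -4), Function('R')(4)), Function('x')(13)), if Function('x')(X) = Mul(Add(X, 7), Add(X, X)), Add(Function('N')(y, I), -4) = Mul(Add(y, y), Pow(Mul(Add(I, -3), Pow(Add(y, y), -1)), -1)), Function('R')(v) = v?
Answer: Rational(3608, 7) ≈ 515.43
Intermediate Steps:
Function('N')(y, I) = Add(4, Mul(4, Pow(y, 2), Pow(Add(-3, I), -1))) (Function('N')(y, I) = Add(4, Mul(Add(y, y), Pow(Mul(Add(I, -3), Pow(Add(y, y), -1)), -1))) = Add(4, Mul(Mul(2, y), Pow(Mul(Add(-3, I), Pow(Mul(2, y), -1)), -1))) = Add(4, Mul(Mul(2, y), Pow(Mul(Add(-3, I), Mul(Rational(1, 2), Pow(y, -1))), -1))) = Add(4, Mul(Mul(2, y), Pow(Mul(Rational(1, 2), Pow(y, -1), Add(-3, I)), -1))) = Add(4, Mul(Mul(2, y), Mul(2, y, Pow(Add(-3, I), -1)))) = Add(4, Mul(4, Pow(y, 2), Pow(Add(-3, I), -1))))
Function('x')(X) = Mul(2, X, Add(7, X)) (Function('x')(X) = Mul(Add(7, X), Mul(2, X)) = Mul(2, X, Add(7, X)))
Add(Mul(Function('N')(3, -4), Function('R')(4)), Function('x')(13)) = Add(Mul(Mul(4, Pow(Add(-3, -4), -1), Add(-3, -4, Pow(3, 2))), 4), Mul(2, 13, Add(7, 13))) = Add(Mul(Mul(4, Pow(-7, -1), Add(-3, -4, 9)), 4), Mul(2, 13, 20)) = Add(Mul(Mul(4, Rational(-1, 7), 2), 4), 520) = Add(Mul(Rational(-8, 7), 4), 520) = Add(Rational(-32, 7), 520) = Rational(3608, 7)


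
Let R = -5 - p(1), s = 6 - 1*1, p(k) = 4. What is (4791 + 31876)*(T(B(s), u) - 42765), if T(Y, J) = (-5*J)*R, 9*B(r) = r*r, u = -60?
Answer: -1667065155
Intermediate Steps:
s = 5 (s = 6 - 1 = 5)
B(r) = r**2/9 (B(r) = (r*r)/9 = r**2/9)
R = -9 (R = -5 - 1*4 = -5 - 4 = -9)
T(Y, J) = 45*J (T(Y, J) = -5*J*(-9) = 45*J)
(4791 + 31876)*(T(B(s), u) - 42765) = (4791 + 31876)*(45*(-60) - 42765) = 36667*(-2700 - 42765) = 36667*(-45465) = -1667065155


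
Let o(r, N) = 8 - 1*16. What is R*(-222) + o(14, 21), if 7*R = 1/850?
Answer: -23911/2975 ≈ -8.0373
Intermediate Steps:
o(r, N) = -8 (o(r, N) = 8 - 16 = -8)
R = 1/5950 (R = (1/7)/850 = (1/7)*(1/850) = 1/5950 ≈ 0.00016807)
R*(-222) + o(14, 21) = (1/5950)*(-222) - 8 = -111/2975 - 8 = -23911/2975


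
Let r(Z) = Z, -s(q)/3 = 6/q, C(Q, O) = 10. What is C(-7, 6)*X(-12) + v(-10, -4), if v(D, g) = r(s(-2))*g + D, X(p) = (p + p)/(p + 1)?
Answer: -266/11 ≈ -24.182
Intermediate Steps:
s(q) = -18/q
X(p) = 2*p/(1 + p) (X(p) = (2*p)/(1 + p) = 2*p/(1 + p))
v(D, g) = D + 9*g (v(D, g) = (-18/(-2))*g + D = (-18*(-½))*g + D = 9*g + D = D + 9*g)
C(-7, 6)*X(-12) + v(-10, -4) = 10*(2*(-12)/(1 - 12)) + (-10 + 9*(-4)) = 10*(2*(-12)/(-11)) + (-10 - 36) = 10*(2*(-12)*(-1/11)) - 46 = 10*(24/11) - 46 = 240/11 - 46 = -266/11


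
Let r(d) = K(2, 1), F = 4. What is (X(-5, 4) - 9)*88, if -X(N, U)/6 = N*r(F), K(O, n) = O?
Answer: 4488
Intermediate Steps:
r(d) = 2
X(N, U) = -12*N (X(N, U) = -6*N*2 = -12*N)
(X(-5, 4) - 9)*88 = (-12*(-5) - 9)*88 = (60 - 9)*88 = 51*88 = 4488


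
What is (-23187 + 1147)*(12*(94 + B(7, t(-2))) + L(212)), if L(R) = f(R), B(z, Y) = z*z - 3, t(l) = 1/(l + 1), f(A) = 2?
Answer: -37071280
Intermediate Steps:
t(l) = 1/(1 + l)
B(z, Y) = -3 + z² (B(z, Y) = z² - 3 = -3 + z²)
L(R) = 2
(-23187 + 1147)*(12*(94 + B(7, t(-2))) + L(212)) = (-23187 + 1147)*(12*(94 + (-3 + 7²)) + 2) = -22040*(12*(94 + (-3 + 49)) + 2) = -22040*(12*(94 + 46) + 2) = -22040*(12*140 + 2) = -22040*(1680 + 2) = -22040*1682 = -37071280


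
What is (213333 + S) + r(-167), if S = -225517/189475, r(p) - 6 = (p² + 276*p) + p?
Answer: 36941525758/189475 ≈ 1.9497e+5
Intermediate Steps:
r(p) = 6 + p² + 277*p (r(p) = 6 + ((p² + 276*p) + p) = 6 + (p² + 277*p) = 6 + p² + 277*p)
S = -225517/189475 (S = -225517*1/189475 = -225517/189475 ≈ -1.1902)
(213333 + S) + r(-167) = (213333 - 225517/189475) + (6 + (-167)² + 277*(-167)) = 40421044658/189475 + (6 + 27889 - 46259) = 40421044658/189475 - 18364 = 36941525758/189475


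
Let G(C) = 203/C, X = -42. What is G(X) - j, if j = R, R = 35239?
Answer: -211463/6 ≈ -35244.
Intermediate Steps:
j = 35239
G(X) - j = 203/(-42) - 1*35239 = 203*(-1/42) - 35239 = -29/6 - 35239 = -211463/6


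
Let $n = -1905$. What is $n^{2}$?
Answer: $3629025$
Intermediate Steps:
$n^{2} = \left(-1905\right)^{2} = 3629025$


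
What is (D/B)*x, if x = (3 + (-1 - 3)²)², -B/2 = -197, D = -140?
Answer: -25270/197 ≈ -128.27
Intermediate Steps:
B = 394 (B = -2*(-197) = 394)
x = 361 (x = (3 + (-4)²)² = (3 + 16)² = 19² = 361)
(D/B)*x = (-140/394)*361 = ((1/394)*(-140))*361 = -70/197*361 = -25270/197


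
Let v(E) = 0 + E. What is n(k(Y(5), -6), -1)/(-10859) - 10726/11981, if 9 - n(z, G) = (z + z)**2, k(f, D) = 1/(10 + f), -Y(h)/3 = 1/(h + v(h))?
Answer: -1096910192967/1224126697711 ≈ -0.89608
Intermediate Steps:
v(E) = E
Y(h) = -3/(2*h) (Y(h) = -3/(h + h) = -3*1/(2*h) = -3/(2*h))
n(z, G) = 9 - 4*z**2 (n(z, G) = 9 - (z + z)**2 = 9 - (2*z)**2 = 9 - 4*z**2)
n(k(Y(5), -6), -1)/(-10859) - 10726/11981 = (9 - 4/(10 - 3/2/5)**2)/(-10859) - 10726/11981 = (9 - 4/(10 - 3/2*1/5)**2)*(-1/10859) - 10726*1/11981 = (9 - 4/(10 - 3/10)**2)*(-1/10859) - 10726/11981 = (9 - 4*(1/(97/10))**2)*(-1/10859) - 10726/11981 = (9 - 4*(10/97)**2)*(-1/10859) - 10726/11981 = (9 - 4*100/9409)*(-1/10859) - 10726/11981 = (9 - 400/9409)*(-1/10859) - 10726/11981 = (84281/9409)*(-1/10859) - 10726/11981 = -84281/102172331 - 10726/11981 = -1096910192967/1224126697711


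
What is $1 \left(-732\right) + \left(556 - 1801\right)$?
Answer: $-1977$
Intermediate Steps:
$1 \left(-732\right) + \left(556 - 1801\right) = -732 - 1245 = -1977$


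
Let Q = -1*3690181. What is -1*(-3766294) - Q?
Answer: 7456475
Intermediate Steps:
Q = -3690181
-1*(-3766294) - Q = -1*(-3766294) - 1*(-3690181) = 3766294 + 3690181 = 7456475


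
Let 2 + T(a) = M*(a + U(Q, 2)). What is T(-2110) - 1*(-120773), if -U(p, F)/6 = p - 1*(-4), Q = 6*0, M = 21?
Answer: 75957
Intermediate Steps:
Q = 0
U(p, F) = -24 - 6*p (U(p, F) = -6*(p - 1*(-4)) = -6*(p + 4) = -6*(4 + p) = -24 - 6*p)
T(a) = -506 + 21*a (T(a) = -2 + 21*(a + (-24 - 6*0)) = -2 + 21*(a + (-24 + 0)) = -2 + 21*(a - 24) = -2 + 21*(-24 + a) = -2 + (-504 + 21*a) = -506 + 21*a)
T(-2110) - 1*(-120773) = (-506 + 21*(-2110)) - 1*(-120773) = (-506 - 44310) + 120773 = -44816 + 120773 = 75957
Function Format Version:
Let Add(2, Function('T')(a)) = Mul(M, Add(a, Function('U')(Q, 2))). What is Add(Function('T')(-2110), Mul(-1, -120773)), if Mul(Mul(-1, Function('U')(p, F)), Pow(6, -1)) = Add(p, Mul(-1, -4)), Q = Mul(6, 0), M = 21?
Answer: 75957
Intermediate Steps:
Q = 0
Function('U')(p, F) = Add(-24, Mul(-6, p)) (Function('U')(p, F) = Mul(-6, Add(p, Mul(-1, -4))) = Mul(-6, Add(p, 4)) = Mul(-6, Add(4, p)) = Add(-24, Mul(-6, p)))
Function('T')(a) = Add(-506, Mul(21, a)) (Function('T')(a) = Add(-2, Mul(21, Add(a, Add(-24, Mul(-6, 0))))) = Add(-2, Mul(21, Add(a, Add(-24, 0)))) = Add(-2, Mul(21, Add(a, -24))) = Add(-2, Mul(21, Add(-24, a))) = Add(-2, Add(-504, Mul(21, a))) = Add(-506, Mul(21, a)))
Add(Function('T')(-2110), Mul(-1, -120773)) = Add(Add(-506, Mul(21, -2110)), Mul(-1, -120773)) = Add(Add(-506, -44310), 120773) = Add(-44816, 120773) = 75957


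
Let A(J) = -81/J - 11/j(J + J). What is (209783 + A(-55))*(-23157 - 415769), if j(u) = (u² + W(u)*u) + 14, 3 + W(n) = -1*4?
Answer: -32624814878269517/354310 ≈ -9.2080e+10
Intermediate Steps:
W(n) = -7 (W(n) = -3 - 1*4 = -3 - 4 = -7)
j(u) = 14 + u² - 7*u (j(u) = (u² - 7*u) + 14 = 14 + u² - 7*u)
A(J) = -81/J - 11/(14 - 14*J + 4*J²) (A(J) = -81/J - 11/(14 + (J + J)² - 7*(J + J)) = -81/J - 11/(14 + (2*J)² - 14*J) = -81/J - 11/(14 + 4*J² - 14*J) = -81/J - 11/(14 - 14*J + 4*J²))
(209783 + A(-55))*(-23157 - 415769) = (209783 + (½)*(-1134 - 324*(-55)² + 1123*(-55))/(-55*(7 - 7*(-55) + 2*(-55)²)))*(-23157 - 415769) = (209783 + (½)*(-1/55)*(-1134 - 324*3025 - 61765)/(7 + 385 + 2*3025))*(-438926) = (209783 + (½)*(-1/55)*(-1134 - 980100 - 61765)/(7 + 385 + 6050))*(-438926) = (209783 + (½)*(-1/55)*(-1042999)/6442)*(-438926) = (209783 + (½)*(-1/55)*(1/6442)*(-1042999))*(-438926) = (209783 + 1042999/708620)*(-438926) = (148657472459/708620)*(-438926) = -32624814878269517/354310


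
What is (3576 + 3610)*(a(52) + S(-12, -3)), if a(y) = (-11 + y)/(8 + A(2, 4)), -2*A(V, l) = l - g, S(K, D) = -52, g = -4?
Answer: -600031/2 ≈ -3.0002e+5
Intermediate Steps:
A(V, l) = -2 - l/2 (A(V, l) = -(l - 1*(-4))/2 = -(l + 4)/2 = -(4 + l)/2 = -2 - l/2)
a(y) = -11/4 + y/4 (a(y) = (-11 + y)/(8 + (-2 - ½*4)) = (-11 + y)/(8 + (-2 - 2)) = (-11 + y)/(8 - 4) = (-11 + y)/4 = (-11 + y)*(¼) = -11/4 + y/4)
(3576 + 3610)*(a(52) + S(-12, -3)) = (3576 + 3610)*((-11/4 + (¼)*52) - 52) = 7186*((-11/4 + 13) - 52) = 7186*(41/4 - 52) = 7186*(-167/4) = -600031/2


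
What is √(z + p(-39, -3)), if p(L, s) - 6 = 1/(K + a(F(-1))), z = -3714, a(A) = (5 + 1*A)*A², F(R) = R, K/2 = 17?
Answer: I*√5354314/38 ≈ 60.893*I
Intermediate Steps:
K = 34 (K = 2*17 = 34)
a(A) = A²*(5 + A) (a(A) = (5 + A)*A² = A²*(5 + A))
p(L, s) = 229/38 (p(L, s) = 6 + 1/(34 + (-1)²*(5 - 1)) = 6 + 1/(34 + 1*4) = 6 + 1/(34 + 4) = 6 + 1/38 = 229/38)
√(z + p(-39, -3)) = √(-3714 + 229/38) = √(-140903/38) = I*√5354314/38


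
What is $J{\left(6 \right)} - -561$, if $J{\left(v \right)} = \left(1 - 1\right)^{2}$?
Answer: $561$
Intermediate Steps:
$J{\left(v \right)} = 0$ ($J{\left(v \right)} = 0^{2} = 0$)
$J{\left(6 \right)} - -561 = 0 - -561 = 0 + 561 = 561$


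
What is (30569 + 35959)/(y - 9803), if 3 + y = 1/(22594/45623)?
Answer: -167014848/24612349 ≈ -6.7858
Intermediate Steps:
y = -22159/22594 (y = -3 + 1/(22594/45623) = -3 + 45623/22594 = -22159/22594 ≈ -0.98075)
(30569 + 35959)/(y - 9803) = (30569 + 35959)/(-22159/22594 - 9803) = 66528/(-221511141/22594) = 66528*(-22594/221511141) = -167014848/24612349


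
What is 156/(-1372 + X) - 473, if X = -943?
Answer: -1095151/2315 ≈ -473.07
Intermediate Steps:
156/(-1372 + X) - 473 = 156/(-1372 - 943) - 473 = 156/(-2315) - 473 = 156*(-1/2315) - 473 = -156/2315 - 473 = -1095151/2315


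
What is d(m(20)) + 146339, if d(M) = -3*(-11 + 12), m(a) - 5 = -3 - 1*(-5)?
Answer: 146336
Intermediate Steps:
m(a) = 7 (m(a) = 5 + (-3 - 1*(-5)) = 5 + (-3 + 5) = 5 + 2 = 7)
d(M) = -3 (d(M) = -3*1 = -3)
d(m(20)) + 146339 = -3 + 146339 = 146336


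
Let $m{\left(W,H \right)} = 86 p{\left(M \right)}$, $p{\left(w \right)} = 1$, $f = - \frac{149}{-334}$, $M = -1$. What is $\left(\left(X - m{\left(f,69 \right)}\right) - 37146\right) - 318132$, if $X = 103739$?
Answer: $-251625$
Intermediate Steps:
$f = \frac{149}{334}$ ($f = \left(-149\right) \left(- \frac{1}{334}\right) = \frac{149}{334} \approx 0.44611$)
$m{\left(W,H \right)} = 86$ ($m{\left(W,H \right)} = 86 \cdot 1 = 86$)
$\left(\left(X - m{\left(f,69 \right)}\right) - 37146\right) - 318132 = \left(\left(103739 - 86\right) - 37146\right) - 318132 = \left(103653 - 37146\right) - 318132 = 66507 - 318132 = -251625$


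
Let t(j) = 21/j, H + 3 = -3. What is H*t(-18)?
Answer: 7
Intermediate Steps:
H = -6 (H = -3 - 3 = -6)
H*t(-18) = -126/(-18) = -126*(-1)/18 = -6*(-7/6) = 7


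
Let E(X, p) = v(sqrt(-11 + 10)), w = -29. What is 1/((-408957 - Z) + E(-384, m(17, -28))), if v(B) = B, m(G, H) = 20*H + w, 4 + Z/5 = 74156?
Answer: -779717/607958600090 - I/607958600090 ≈ -1.2825e-6 - 1.6448e-12*I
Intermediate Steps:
Z = 370760 (Z = -20 + 5*74156 = -20 + 370780 = 370760)
m(G, H) = -29 + 20*H (m(G, H) = 20*H - 29 = -29 + 20*H)
E(X, p) = I (E(X, p) = sqrt(-11 + 10) = sqrt(-1) = I)
1/((-408957 - Z) + E(-384, m(17, -28))) = 1/((-408957 - 1*370760) + I) = 1/((-408957 - 370760) + I) = 1/(-779717 + I) = (-779717 - I)/607958600090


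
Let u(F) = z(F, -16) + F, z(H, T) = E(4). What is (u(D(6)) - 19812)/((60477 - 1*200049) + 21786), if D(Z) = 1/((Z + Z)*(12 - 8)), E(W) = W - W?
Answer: 950975/5653728 ≈ 0.16820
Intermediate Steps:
E(W) = 0
z(H, T) = 0
D(Z) = 1/(8*Z) (D(Z) = 1/((2*Z)*4) = 1/(8*Z))
u(F) = F (u(F) = 0 + F = F)
(u(D(6)) - 19812)/((60477 - 1*200049) + 21786) = ((⅛)/6 - 19812)/((60477 - 1*200049) + 21786) = ((⅛)*(⅙) - 19812)/((60477 - 200049) + 21786) = (1/48 - 19812)/(-139572 + 21786) = -950975/48/(-117786) = -950975/48*(-1/117786) = 950975/5653728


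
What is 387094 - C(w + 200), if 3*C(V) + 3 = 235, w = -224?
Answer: 1161050/3 ≈ 3.8702e+5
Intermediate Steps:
C(V) = 232/3 (C(V) = -1 + (1/3)*235 = -1 + 235/3 = 232/3)
387094 - C(w + 200) = 387094 - 1*232/3 = 387094 - 232/3 = 1161050/3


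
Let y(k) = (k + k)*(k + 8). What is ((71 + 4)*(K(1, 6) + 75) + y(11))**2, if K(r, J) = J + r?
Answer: 43138624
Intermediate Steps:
y(k) = 2*k*(8 + k) (y(k) = (2*k)*(8 + k) = 2*k*(8 + k))
((71 + 4)*(K(1, 6) + 75) + y(11))**2 = ((71 + 4)*((6 + 1) + 75) + 2*11*(8 + 11))**2 = (75*(7 + 75) + 2*11*19)**2 = (75*82 + 418)**2 = (6150 + 418)**2 = 6568**2 = 43138624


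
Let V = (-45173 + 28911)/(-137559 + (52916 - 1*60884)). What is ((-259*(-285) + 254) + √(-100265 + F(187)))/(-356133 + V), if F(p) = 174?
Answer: -10779039363/51826950829 - 145527*I*√100091/51826950829 ≈ -0.20798 - 0.00088835*I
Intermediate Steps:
V = 16262/145527 (V = -16262/(-137559 + (52916 - 60884)) = -16262/(-137559 - 7968) = -16262/(-145527) = -16262*(-1/145527) = 16262/145527 ≈ 0.11175)
((-259*(-285) + 254) + √(-100265 + F(187)))/(-356133 + V) = ((-259*(-285) + 254) + √(-100265 + 174))/(-356133 + 16262/145527) = ((73815 + 254) + √(-100091))/(-51826950829/145527) = (74069 + I*√100091)*(-145527/51826950829) = -10779039363/51826950829 - 145527*I*√100091/51826950829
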